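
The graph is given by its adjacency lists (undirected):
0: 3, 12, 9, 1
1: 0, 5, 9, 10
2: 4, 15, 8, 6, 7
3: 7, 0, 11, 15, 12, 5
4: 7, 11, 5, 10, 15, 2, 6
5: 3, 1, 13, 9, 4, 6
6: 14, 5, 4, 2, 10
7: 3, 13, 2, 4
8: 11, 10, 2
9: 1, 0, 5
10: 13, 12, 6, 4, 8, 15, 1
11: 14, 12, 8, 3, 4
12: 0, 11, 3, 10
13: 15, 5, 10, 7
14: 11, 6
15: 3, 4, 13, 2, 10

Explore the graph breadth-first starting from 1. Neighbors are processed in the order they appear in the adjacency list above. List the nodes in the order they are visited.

1, 0, 5, 9, 10, 3, 12, 13, 4, 6, 8, 15, 7, 11, 2, 14

Visit 1; enqueue 0, 5, 9, 10 → queue [0, 5, 9, 10]
Visit 0; enqueue 3, 12 → queue [5, 9, 10, 3, 12]
Visit 5; enqueue 13, 4, 6 → queue [9, 10, 3, 12, 13, 4, 6]
Visit 9 → queue [10, 3, 12, 13, 4, 6]
Visit 10; enqueue 8, 15 → queue [3, 12, 13, 4, 6, 8, 15]
Visit 3; enqueue 7, 11 → queue [12, 13, 4, 6, 8, 15, 7, 11]
Visit 12 → queue [13, 4, 6, 8, 15, 7, 11]
Visit 13 → queue [4, 6, 8, 15, 7, 11]
Visit 4; enqueue 2 → queue [6, 8, 15, 7, 11, 2]
Visit 6; enqueue 14 → queue [8, 15, 7, 11, 2, 14]
Visit 8 → queue [15, 7, 11, 2, 14]
Visit 15 → queue [7, 11, 2, 14]
Visit 7 → queue [11, 2, 14]
Visit 11 → queue [2, 14]
Visit 2 → queue [14]
Visit 14 → queue []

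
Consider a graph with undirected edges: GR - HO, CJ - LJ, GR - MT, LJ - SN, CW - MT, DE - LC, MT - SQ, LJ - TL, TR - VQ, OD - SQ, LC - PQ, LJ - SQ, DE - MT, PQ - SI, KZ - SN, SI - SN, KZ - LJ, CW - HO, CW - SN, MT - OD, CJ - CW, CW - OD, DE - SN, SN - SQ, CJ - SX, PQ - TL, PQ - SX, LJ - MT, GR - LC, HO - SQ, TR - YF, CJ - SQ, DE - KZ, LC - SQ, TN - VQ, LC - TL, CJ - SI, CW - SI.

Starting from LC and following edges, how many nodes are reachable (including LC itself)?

BFS from LC visits: LC, TL, SQ, PQ, GR, DE, LJ, SN, OD, MT, HO, CJ, SX, SI, KZ, CW
Reachable nodes: 16 of 20 total.

16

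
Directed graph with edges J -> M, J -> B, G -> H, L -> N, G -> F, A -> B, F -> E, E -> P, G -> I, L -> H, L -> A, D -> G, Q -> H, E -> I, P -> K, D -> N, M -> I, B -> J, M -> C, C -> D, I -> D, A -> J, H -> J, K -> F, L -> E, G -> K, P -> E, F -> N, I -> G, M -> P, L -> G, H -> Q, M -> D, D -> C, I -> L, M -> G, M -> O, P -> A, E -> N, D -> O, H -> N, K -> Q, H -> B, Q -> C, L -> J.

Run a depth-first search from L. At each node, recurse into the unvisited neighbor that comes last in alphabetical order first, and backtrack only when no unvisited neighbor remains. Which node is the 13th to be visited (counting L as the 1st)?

Visit L
L → N
L → J
J → M
M → P
P → K
K → Q
Q → H
H → B
Q → C
C → D
D → O
D → G
G → I
G → F
F → E
P → A

Visit order: L, N, J, M, P, K, Q, H, B, C, D, O, G, I, F, E, A

G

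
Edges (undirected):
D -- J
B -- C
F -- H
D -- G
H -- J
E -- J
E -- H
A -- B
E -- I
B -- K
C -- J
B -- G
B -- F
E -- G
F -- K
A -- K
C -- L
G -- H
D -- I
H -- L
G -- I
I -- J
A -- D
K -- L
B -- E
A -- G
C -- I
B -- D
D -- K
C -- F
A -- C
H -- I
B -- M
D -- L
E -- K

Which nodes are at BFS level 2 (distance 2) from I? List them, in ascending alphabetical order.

A, B, F, K, L

Level 0: I
Level 1: C, D, E, G, H, J
Level 2: A, B, F, K, L
Level 3: M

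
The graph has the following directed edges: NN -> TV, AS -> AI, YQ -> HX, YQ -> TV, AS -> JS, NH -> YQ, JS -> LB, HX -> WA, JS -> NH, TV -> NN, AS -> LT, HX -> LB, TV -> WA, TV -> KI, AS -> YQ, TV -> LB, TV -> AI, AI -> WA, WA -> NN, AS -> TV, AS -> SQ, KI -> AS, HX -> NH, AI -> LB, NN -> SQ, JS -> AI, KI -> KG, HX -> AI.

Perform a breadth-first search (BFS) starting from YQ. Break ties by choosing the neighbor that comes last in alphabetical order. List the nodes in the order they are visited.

YQ, TV, HX, WA, NN, LB, KI, AI, NH, SQ, KG, AS, LT, JS

Visit YQ; enqueue TV, HX → queue [TV, HX]
Visit TV; enqueue WA, NN, LB, KI, AI → queue [HX, WA, NN, LB, KI, AI]
Visit HX; enqueue NH → queue [WA, NN, LB, KI, AI, NH]
Visit WA → queue [NN, LB, KI, AI, NH]
Visit NN; enqueue SQ → queue [LB, KI, AI, NH, SQ]
Visit LB → queue [KI, AI, NH, SQ]
Visit KI; enqueue KG, AS → queue [AI, NH, SQ, KG, AS]
Visit AI → queue [NH, SQ, KG, AS]
Visit NH → queue [SQ, KG, AS]
Visit SQ → queue [KG, AS]
Visit KG → queue [AS]
Visit AS; enqueue LT, JS → queue [LT, JS]
Visit LT → queue [JS]
Visit JS → queue []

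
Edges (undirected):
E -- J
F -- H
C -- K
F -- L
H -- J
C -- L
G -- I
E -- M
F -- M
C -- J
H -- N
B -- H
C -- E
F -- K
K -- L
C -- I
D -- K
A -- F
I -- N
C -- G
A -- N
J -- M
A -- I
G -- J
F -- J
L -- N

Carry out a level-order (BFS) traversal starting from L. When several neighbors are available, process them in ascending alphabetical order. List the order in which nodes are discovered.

Visit L; enqueue C, F, K, N → queue [C, F, K, N]
Visit C; enqueue E, G, I, J → queue [F, K, N, E, G, I, J]
Visit F; enqueue A, H, M → queue [K, N, E, G, I, J, A, H, M]
Visit K; enqueue D → queue [N, E, G, I, J, A, H, M, D]
Visit N → queue [E, G, I, J, A, H, M, D]
Visit E → queue [G, I, J, A, H, M, D]
Visit G → queue [I, J, A, H, M, D]
Visit I → queue [J, A, H, M, D]
Visit J → queue [A, H, M, D]
Visit A → queue [H, M, D]
Visit H; enqueue B → queue [M, D, B]
Visit M → queue [D, B]
Visit D → queue [B]
Visit B → queue []

L → C → F → K → N → E → G → I → J → A → H → M → D → B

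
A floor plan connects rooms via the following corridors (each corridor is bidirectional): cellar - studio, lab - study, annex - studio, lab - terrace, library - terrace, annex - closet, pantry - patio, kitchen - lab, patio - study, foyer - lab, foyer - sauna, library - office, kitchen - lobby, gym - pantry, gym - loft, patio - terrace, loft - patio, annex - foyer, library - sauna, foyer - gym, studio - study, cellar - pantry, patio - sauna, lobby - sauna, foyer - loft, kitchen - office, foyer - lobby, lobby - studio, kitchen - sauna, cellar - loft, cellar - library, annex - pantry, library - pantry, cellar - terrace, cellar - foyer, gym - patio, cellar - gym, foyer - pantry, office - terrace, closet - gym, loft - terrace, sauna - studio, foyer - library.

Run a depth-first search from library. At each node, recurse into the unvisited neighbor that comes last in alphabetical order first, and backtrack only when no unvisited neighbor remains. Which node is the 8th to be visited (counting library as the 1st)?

Visit library
library → terrace
terrace → patio
patio → study
study → studio
studio → sauna
sauna → lobby
lobby → kitchen
kitchen → office
kitchen → lab
lab → foyer
foyer → pantry
pantry → gym
gym → loft
loft → cellar
gym → closet
closet → annex

Visit order: library, terrace, patio, study, studio, sauna, lobby, kitchen, office, lab, foyer, pantry, gym, loft, cellar, closet, annex

kitchen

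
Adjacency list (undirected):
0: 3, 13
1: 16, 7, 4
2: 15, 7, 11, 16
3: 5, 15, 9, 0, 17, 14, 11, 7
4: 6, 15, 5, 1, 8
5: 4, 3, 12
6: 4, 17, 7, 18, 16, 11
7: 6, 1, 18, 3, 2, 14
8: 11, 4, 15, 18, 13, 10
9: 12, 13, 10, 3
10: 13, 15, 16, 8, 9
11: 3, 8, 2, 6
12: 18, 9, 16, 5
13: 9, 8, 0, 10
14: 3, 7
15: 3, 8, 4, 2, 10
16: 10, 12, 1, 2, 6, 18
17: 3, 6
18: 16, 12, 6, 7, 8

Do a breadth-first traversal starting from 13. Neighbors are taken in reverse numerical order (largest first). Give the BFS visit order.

Visit 13; enqueue 10, 9, 8, 0 → queue [10, 9, 8, 0]
Visit 10; enqueue 16, 15 → queue [9, 8, 0, 16, 15]
Visit 9; enqueue 12, 3 → queue [8, 0, 16, 15, 12, 3]
Visit 8; enqueue 18, 11, 4 → queue [0, 16, 15, 12, 3, 18, 11, 4]
Visit 0 → queue [16, 15, 12, 3, 18, 11, 4]
Visit 16; enqueue 6, 2, 1 → queue [15, 12, 3, 18, 11, 4, 6, 2, 1]
Visit 15 → queue [12, 3, 18, 11, 4, 6, 2, 1]
Visit 12; enqueue 5 → queue [3, 18, 11, 4, 6, 2, 1, 5]
Visit 3; enqueue 17, 14, 7 → queue [18, 11, 4, 6, 2, 1, 5, 17, 14, 7]
Visit 18 → queue [11, 4, 6, 2, 1, 5, 17, 14, 7]
Visit 11 → queue [4, 6, 2, 1, 5, 17, 14, 7]
Visit 4 → queue [6, 2, 1, 5, 17, 14, 7]
Visit 6 → queue [2, 1, 5, 17, 14, 7]
Visit 2 → queue [1, 5, 17, 14, 7]
Visit 1 → queue [5, 17, 14, 7]
Visit 5 → queue [17, 14, 7]
Visit 17 → queue [14, 7]
Visit 14 → queue [7]
Visit 7 → queue []

13, 10, 9, 8, 0, 16, 15, 12, 3, 18, 11, 4, 6, 2, 1, 5, 17, 14, 7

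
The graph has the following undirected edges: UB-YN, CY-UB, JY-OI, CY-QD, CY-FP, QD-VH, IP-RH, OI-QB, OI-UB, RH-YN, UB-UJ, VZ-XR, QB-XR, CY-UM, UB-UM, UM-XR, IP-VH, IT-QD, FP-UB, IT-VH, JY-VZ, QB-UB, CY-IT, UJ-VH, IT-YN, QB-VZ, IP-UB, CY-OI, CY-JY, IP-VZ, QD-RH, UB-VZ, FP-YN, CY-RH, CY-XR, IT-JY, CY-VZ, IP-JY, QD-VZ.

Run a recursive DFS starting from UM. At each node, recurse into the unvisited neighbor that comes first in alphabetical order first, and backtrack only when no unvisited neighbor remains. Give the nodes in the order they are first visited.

Visit UM
UM → CY
CY → FP
FP → UB
UB → IP
IP → JY
JY → IT
IT → QD
QD → RH
RH → YN
QD → VH
VH → UJ
QD → VZ
VZ → QB
QB → OI
QB → XR

UM → CY → FP → UB → IP → JY → IT → QD → RH → YN → VH → UJ → VZ → QB → OI → XR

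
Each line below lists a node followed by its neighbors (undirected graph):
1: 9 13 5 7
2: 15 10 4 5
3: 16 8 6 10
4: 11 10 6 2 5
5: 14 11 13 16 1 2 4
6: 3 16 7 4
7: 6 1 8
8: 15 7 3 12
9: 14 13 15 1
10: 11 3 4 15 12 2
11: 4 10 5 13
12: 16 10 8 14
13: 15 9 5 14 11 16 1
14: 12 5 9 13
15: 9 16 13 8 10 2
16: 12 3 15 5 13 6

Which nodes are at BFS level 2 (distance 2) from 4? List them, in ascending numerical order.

Level 0: 4
Level 1: 2, 5, 6, 10, 11
Level 2: 1, 3, 7, 12, 13, 14, 15, 16
Level 3: 8, 9

1, 3, 7, 12, 13, 14, 15, 16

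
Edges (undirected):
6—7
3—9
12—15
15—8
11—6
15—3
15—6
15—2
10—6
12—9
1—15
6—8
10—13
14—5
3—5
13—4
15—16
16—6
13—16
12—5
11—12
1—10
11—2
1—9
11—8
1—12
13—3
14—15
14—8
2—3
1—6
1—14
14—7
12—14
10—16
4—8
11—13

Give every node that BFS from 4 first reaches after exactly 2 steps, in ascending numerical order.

Level 0: 4
Level 1: 8, 13
Level 2: 3, 6, 10, 11, 14, 15, 16
Level 3: 1, 2, 5, 7, 9, 12

3, 6, 10, 11, 14, 15, 16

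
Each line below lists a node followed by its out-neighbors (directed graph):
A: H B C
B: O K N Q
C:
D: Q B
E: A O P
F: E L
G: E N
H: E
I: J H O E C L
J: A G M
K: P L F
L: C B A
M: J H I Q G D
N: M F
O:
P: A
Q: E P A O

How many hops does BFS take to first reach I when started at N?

2

Level 0: N
Level 1: F, M
Level 2: D, E, G, H, I, J, L, Q
Level 3: A, B, C, O, P
Level 4: K
I first appears at level 2.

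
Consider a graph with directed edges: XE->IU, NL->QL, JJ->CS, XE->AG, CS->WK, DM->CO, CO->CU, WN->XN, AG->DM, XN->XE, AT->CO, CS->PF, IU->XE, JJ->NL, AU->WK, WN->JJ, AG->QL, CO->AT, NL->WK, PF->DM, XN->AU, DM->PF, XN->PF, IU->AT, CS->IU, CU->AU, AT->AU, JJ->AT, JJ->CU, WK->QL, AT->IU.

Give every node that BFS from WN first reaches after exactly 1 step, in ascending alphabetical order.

JJ, XN

Level 0: WN
Level 1: JJ, XN
Level 2: AT, AU, CS, CU, NL, PF, XE
Level 3: AG, CO, DM, IU, QL, WK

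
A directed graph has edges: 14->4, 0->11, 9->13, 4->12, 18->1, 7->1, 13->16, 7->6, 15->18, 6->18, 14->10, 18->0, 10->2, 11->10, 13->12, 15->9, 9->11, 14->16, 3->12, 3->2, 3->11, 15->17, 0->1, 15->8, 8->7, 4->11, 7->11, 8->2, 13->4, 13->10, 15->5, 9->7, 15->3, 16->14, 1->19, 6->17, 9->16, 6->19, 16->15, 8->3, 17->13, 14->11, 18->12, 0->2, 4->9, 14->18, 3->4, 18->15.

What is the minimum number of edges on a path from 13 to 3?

3

Level 0: 13
Level 1: 4, 10, 12, 16
Level 2: 2, 9, 11, 14, 15
Level 3: 3, 5, 7, 8, 17, 18
Level 4: 0, 1, 6
Level 5: 19
3 first appears at level 3.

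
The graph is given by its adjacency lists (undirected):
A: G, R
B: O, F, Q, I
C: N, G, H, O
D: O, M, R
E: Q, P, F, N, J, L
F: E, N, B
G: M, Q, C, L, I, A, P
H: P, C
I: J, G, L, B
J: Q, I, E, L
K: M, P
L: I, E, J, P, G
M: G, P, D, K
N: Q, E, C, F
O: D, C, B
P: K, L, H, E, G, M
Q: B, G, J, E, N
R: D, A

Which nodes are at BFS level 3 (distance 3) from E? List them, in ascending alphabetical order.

Level 0: E
Level 1: F, J, L, N, P, Q
Level 2: B, C, G, H, I, K, M
Level 3: A, D, O
Level 4: R

A, D, O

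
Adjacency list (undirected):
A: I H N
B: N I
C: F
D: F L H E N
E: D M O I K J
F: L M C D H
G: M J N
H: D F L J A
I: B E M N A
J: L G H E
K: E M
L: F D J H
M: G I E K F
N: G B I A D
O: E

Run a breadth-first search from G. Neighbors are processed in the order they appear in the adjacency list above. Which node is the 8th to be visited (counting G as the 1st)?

Visit G; enqueue M, J, N → queue [M, J, N]
Visit M; enqueue I, E, K, F → queue [J, N, I, E, K, F]
Visit J; enqueue L, H → queue [N, I, E, K, F, L, H]
Visit N; enqueue B, A, D → queue [I, E, K, F, L, H, B, A, D]
Visit I → queue [E, K, F, L, H, B, A, D]
Visit E; enqueue O → queue [K, F, L, H, B, A, D, O]
Visit K → queue [F, L, H, B, A, D, O]
Visit F; enqueue C → queue [L, H, B, A, D, O, C]
Visit L → queue [H, B, A, D, O, C]
Visit H → queue [B, A, D, O, C]
Visit B → queue [A, D, O, C]
Visit A → queue [D, O, C]
Visit D → queue [O, C]
Visit O → queue [C]
Visit C → queue []

Visit order: G, M, J, N, I, E, K, F, L, H, B, A, D, O, C

F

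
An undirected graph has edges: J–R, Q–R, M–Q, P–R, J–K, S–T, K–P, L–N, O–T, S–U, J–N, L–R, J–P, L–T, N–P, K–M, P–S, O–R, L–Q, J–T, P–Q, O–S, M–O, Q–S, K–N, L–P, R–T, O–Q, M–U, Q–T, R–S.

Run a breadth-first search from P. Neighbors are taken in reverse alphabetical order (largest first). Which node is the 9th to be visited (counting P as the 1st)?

U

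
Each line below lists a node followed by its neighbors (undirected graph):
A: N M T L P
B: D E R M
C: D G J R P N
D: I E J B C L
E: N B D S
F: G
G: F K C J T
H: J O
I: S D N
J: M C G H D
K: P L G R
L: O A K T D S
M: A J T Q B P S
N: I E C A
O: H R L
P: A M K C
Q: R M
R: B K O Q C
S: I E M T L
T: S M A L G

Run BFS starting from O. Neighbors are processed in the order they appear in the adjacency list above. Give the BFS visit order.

O -> H -> R -> L -> J -> B -> K -> Q -> C -> A -> T -> D -> S -> M -> G -> E -> P -> N -> I -> F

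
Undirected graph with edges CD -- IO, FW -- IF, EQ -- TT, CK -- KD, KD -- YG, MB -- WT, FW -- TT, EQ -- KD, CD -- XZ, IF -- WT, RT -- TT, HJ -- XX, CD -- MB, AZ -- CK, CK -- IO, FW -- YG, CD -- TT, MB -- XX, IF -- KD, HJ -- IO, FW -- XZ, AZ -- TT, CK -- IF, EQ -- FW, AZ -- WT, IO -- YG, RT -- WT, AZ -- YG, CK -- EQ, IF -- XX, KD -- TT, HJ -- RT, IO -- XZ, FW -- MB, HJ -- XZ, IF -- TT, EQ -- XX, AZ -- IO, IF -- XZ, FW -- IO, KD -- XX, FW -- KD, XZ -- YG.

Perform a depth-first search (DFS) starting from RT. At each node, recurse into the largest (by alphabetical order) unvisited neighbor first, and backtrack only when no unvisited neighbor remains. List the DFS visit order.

RT -> WT -> MB -> XX -> KD -> YG -> XZ -> IO -> HJ -> FW -> TT -> IF -> CK -> EQ -> AZ -> CD

Visit RT
RT → WT
WT → MB
MB → XX
XX → KD
KD → YG
YG → XZ
XZ → IO
IO → HJ
IO → FW
FW → TT
TT → IF
IF → CK
CK → EQ
CK → AZ
TT → CD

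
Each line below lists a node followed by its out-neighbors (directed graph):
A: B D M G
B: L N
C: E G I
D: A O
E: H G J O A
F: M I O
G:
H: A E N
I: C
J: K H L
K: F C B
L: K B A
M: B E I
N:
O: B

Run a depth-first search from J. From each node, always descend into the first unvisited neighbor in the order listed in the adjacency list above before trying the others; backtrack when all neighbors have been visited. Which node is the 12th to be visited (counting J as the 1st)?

Visit J
J → K
K → F
F → M
M → B
B → L
L → A
A → D
D → O
A → G
B → N
M → E
E → H
M → I
I → C

Visit order: J, K, F, M, B, L, A, D, O, G, N, E, H, I, C

E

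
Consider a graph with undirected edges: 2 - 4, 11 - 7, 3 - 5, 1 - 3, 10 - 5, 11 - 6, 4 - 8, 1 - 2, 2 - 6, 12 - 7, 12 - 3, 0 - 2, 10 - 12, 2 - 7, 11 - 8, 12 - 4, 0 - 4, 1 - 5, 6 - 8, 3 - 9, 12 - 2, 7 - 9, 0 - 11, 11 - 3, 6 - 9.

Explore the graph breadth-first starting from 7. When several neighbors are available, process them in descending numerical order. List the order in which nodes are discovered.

Visit 7; enqueue 12, 11, 9, 2 → queue [12, 11, 9, 2]
Visit 12; enqueue 10, 4, 3 → queue [11, 9, 2, 10, 4, 3]
Visit 11; enqueue 8, 6, 0 → queue [9, 2, 10, 4, 3, 8, 6, 0]
Visit 9 → queue [2, 10, 4, 3, 8, 6, 0]
Visit 2; enqueue 1 → queue [10, 4, 3, 8, 6, 0, 1]
Visit 10; enqueue 5 → queue [4, 3, 8, 6, 0, 1, 5]
Visit 4 → queue [3, 8, 6, 0, 1, 5]
Visit 3 → queue [8, 6, 0, 1, 5]
Visit 8 → queue [6, 0, 1, 5]
Visit 6 → queue [0, 1, 5]
Visit 0 → queue [1, 5]
Visit 1 → queue [5]
Visit 5 → queue []

7, 12, 11, 9, 2, 10, 4, 3, 8, 6, 0, 1, 5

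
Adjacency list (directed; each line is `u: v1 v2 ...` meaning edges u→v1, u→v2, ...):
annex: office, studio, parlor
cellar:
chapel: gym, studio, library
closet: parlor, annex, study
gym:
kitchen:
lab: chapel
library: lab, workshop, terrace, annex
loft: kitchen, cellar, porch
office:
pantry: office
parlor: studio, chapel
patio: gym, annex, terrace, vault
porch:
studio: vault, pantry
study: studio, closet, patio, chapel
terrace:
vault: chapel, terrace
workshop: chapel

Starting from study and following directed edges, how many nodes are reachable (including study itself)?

15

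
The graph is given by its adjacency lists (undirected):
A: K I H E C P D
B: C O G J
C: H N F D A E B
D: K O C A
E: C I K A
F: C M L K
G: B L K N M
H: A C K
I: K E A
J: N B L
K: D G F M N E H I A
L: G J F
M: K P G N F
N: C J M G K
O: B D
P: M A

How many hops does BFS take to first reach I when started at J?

3

Level 0: J
Level 1: B, L, N
Level 2: C, F, G, K, M, O
Level 3: A, D, E, H, I, P
I first appears at level 3.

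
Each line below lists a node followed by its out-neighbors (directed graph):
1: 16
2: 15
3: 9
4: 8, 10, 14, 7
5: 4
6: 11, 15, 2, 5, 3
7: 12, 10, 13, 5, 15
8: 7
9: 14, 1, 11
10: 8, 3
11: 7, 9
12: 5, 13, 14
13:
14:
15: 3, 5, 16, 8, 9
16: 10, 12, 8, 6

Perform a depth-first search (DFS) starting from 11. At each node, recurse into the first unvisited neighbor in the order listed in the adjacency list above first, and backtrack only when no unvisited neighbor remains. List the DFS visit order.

Visit 11
11 → 7
7 → 12
12 → 5
5 → 4
4 → 8
4 → 10
10 → 3
3 → 9
9 → 14
9 → 1
1 → 16
16 → 6
6 → 15
6 → 2
12 → 13

11, 7, 12, 5, 4, 8, 10, 3, 9, 14, 1, 16, 6, 15, 2, 13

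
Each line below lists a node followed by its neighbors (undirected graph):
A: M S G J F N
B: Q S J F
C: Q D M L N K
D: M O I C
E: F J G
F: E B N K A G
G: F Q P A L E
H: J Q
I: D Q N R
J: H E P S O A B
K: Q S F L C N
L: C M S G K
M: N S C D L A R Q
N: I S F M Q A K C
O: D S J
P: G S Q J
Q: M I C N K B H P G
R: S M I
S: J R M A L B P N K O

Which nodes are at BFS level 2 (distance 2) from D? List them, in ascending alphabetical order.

A, J, K, L, N, Q, R, S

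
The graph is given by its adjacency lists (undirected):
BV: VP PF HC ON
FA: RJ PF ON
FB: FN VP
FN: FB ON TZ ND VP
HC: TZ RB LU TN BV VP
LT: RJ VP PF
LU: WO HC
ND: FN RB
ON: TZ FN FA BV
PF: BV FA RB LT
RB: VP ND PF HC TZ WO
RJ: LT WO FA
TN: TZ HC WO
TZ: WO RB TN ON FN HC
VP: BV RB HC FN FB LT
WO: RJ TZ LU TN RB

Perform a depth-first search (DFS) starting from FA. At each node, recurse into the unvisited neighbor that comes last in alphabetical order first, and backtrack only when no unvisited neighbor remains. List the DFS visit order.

Visit FA
FA → RJ
RJ → WO
WO → TZ
TZ → TN
TN → HC
HC → VP
VP → RB
RB → PF
PF → LT
PF → BV
BV → ON
ON → FN
FN → ND
FN → FB
HC → LU

FA, RJ, WO, TZ, TN, HC, VP, RB, PF, LT, BV, ON, FN, ND, FB, LU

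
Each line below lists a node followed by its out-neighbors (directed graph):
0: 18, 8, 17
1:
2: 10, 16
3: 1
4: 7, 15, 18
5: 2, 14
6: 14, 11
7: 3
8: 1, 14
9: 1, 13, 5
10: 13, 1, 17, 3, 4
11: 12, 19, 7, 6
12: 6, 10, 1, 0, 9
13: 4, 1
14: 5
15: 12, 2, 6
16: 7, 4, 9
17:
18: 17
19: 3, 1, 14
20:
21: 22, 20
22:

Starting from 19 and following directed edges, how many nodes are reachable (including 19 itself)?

20

BFS from 19 visits: 19, 14, 3, 1, 5, 2, 16, 10, 9, 7, 4, 17, 13, 18, 15, 12, 6, 0, 11, 8
Reachable nodes: 20 of 23 total.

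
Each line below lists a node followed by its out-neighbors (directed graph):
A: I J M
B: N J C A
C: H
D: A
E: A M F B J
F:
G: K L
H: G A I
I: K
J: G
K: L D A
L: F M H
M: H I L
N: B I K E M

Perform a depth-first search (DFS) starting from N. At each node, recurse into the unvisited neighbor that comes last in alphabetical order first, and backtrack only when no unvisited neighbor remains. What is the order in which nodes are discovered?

Visit N
N → M
M → L
L → H
H → I
I → K
K → D
D → A
A → J
J → G
L → F
N → E
E → B
B → C

N, M, L, H, I, K, D, A, J, G, F, E, B, C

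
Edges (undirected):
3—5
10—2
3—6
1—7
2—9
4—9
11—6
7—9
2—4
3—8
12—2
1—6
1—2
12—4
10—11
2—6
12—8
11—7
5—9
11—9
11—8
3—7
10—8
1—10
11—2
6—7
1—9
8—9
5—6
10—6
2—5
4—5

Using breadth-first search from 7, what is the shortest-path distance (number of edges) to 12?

Level 0: 7
Level 1: 1, 3, 6, 9, 11
Level 2: 2, 4, 5, 8, 10
Level 3: 12
12 first appears at level 3.

3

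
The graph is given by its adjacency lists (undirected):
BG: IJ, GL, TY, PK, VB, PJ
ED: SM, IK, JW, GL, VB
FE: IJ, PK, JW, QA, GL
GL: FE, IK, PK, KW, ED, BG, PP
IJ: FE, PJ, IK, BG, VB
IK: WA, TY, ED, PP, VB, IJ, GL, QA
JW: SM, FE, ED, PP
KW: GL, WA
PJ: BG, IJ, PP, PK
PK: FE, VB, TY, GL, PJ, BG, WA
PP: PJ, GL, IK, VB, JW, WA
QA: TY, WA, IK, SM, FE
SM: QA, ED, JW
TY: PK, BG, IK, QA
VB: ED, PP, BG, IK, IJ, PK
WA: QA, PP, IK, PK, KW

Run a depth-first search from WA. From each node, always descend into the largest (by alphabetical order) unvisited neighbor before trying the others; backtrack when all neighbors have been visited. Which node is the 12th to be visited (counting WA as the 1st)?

FE

Visit WA
WA → QA
QA → TY
TY → PK
PK → VB
VB → PP
PP → PJ
PJ → IJ
IJ → IK
IK → GL
GL → KW
GL → FE
FE → JW
JW → SM
SM → ED
GL → BG

Visit order: WA, QA, TY, PK, VB, PP, PJ, IJ, IK, GL, KW, FE, JW, SM, ED, BG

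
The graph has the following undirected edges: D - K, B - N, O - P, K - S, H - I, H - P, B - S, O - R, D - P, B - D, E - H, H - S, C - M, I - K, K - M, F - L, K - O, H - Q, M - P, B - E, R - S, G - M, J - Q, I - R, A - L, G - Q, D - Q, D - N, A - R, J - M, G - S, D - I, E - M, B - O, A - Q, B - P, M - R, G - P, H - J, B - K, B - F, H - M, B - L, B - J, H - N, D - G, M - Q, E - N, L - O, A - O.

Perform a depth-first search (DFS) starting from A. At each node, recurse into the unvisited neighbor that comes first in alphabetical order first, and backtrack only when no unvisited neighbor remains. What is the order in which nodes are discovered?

Visit A
A → L
L → B
B → D
D → G
G → M
M → C
M → E
E → H
H → I
I → K
K → O
O → P
O → R
R → S
H → J
J → Q
H → N
B → F

A L B D G M C E H I K O P R S J Q N F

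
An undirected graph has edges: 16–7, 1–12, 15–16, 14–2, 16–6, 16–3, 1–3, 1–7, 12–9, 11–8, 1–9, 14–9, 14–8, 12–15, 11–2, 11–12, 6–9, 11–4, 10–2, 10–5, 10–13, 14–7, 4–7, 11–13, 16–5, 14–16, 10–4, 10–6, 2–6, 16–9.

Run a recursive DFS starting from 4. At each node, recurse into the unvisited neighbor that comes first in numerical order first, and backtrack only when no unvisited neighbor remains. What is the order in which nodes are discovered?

Visit 4
4 → 7
7 → 1
1 → 3
3 → 16
16 → 5
5 → 10
10 → 2
2 → 6
6 → 9
9 → 12
12 → 11
11 → 8
8 → 14
11 → 13
12 → 15

4 -> 7 -> 1 -> 3 -> 16 -> 5 -> 10 -> 2 -> 6 -> 9 -> 12 -> 11 -> 8 -> 14 -> 13 -> 15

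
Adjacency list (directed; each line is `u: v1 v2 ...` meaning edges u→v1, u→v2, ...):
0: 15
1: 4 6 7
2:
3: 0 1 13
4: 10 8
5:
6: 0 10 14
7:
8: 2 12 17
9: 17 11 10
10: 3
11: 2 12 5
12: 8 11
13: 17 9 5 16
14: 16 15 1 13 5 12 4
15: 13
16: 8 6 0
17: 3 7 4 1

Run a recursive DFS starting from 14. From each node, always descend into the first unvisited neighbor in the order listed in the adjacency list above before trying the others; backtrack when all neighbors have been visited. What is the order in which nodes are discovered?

Visit 14
14 → 16
16 → 8
8 → 2
8 → 12
12 → 11
11 → 5
8 → 17
17 → 3
3 → 0
0 → 15
15 → 13
13 → 9
9 → 10
3 → 1
1 → 4
1 → 6
1 → 7

14 16 8 2 12 11 5 17 3 0 15 13 9 10 1 4 6 7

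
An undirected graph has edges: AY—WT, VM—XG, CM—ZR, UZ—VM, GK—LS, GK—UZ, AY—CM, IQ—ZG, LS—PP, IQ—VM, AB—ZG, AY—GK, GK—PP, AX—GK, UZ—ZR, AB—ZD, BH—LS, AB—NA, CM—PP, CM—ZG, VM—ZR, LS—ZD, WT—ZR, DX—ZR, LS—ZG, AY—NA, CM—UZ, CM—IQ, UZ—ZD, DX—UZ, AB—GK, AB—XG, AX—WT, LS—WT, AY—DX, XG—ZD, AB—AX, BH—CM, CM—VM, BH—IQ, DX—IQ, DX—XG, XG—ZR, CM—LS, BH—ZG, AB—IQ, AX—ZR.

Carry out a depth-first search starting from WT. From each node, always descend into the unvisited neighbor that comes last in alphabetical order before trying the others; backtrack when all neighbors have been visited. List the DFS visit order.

WT -> ZR -> XG -> ZD -> UZ -> VM -> IQ -> ZG -> LS -> PP -> GK -> AY -> NA -> AB -> AX -> DX -> CM -> BH

Visit WT
WT → ZR
ZR → XG
XG → ZD
ZD → UZ
UZ → VM
VM → IQ
IQ → ZG
ZG → LS
LS → PP
PP → GK
GK → AY
AY → NA
NA → AB
AB → AX
AY → DX
AY → CM
CM → BH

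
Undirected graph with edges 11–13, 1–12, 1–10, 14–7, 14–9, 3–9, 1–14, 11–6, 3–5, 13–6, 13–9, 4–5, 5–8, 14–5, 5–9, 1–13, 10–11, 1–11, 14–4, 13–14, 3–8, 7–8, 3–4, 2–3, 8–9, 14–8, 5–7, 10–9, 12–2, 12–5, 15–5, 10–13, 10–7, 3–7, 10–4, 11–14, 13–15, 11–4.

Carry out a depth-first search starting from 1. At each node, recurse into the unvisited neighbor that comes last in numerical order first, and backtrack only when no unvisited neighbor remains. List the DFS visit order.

1, 14, 13, 15, 5, 12, 2, 3, 9, 10, 11, 6, 4, 7, 8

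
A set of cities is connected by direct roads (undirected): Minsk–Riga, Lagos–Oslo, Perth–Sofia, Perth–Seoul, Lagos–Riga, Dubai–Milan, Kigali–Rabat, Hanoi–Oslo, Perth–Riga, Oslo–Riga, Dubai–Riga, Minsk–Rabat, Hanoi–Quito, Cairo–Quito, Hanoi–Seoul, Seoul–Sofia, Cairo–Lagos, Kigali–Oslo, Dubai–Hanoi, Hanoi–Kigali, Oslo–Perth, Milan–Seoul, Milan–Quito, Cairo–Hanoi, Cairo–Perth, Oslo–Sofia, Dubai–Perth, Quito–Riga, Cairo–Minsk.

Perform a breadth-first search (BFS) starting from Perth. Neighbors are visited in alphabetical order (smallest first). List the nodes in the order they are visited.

Visit Perth; enqueue Cairo, Dubai, Oslo, Riga, Seoul, Sofia → queue [Cairo, Dubai, Oslo, Riga, Seoul, Sofia]
Visit Cairo; enqueue Hanoi, Lagos, Minsk, Quito → queue [Dubai, Oslo, Riga, Seoul, Sofia, Hanoi, Lagos, Minsk, Quito]
Visit Dubai; enqueue Milan → queue [Oslo, Riga, Seoul, Sofia, Hanoi, Lagos, Minsk, Quito, Milan]
Visit Oslo; enqueue Kigali → queue [Riga, Seoul, Sofia, Hanoi, Lagos, Minsk, Quito, Milan, Kigali]
Visit Riga → queue [Seoul, Sofia, Hanoi, Lagos, Minsk, Quito, Milan, Kigali]
Visit Seoul → queue [Sofia, Hanoi, Lagos, Minsk, Quito, Milan, Kigali]
Visit Sofia → queue [Hanoi, Lagos, Minsk, Quito, Milan, Kigali]
Visit Hanoi → queue [Lagos, Minsk, Quito, Milan, Kigali]
Visit Lagos → queue [Minsk, Quito, Milan, Kigali]
Visit Minsk; enqueue Rabat → queue [Quito, Milan, Kigali, Rabat]
Visit Quito → queue [Milan, Kigali, Rabat]
Visit Milan → queue [Kigali, Rabat]
Visit Kigali → queue [Rabat]
Visit Rabat → queue []

Perth → Cairo → Dubai → Oslo → Riga → Seoul → Sofia → Hanoi → Lagos → Minsk → Quito → Milan → Kigali → Rabat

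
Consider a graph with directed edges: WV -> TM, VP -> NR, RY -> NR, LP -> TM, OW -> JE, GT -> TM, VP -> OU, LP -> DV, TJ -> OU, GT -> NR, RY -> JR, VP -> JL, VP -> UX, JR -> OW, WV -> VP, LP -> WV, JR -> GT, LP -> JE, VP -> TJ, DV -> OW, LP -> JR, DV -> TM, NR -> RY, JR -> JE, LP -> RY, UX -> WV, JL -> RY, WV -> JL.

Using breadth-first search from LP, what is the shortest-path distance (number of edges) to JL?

2

Level 0: LP
Level 1: DV, JE, JR, RY, TM, WV
Level 2: GT, JL, NR, OW, VP
Level 3: OU, TJ, UX
JL first appears at level 2.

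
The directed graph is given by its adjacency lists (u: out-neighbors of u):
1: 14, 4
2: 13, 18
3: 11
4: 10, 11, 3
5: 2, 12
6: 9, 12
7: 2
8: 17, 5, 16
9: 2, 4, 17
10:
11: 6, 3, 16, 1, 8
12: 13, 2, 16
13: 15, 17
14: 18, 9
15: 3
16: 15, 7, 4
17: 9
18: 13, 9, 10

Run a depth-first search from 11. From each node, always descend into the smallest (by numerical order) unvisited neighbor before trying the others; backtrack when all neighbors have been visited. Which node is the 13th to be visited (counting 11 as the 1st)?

Visit 11
11 → 1
1 → 4
4 → 3
4 → 10
1 → 14
14 → 9
9 → 2
2 → 13
13 → 15
13 → 17
2 → 18
11 → 6
6 → 12
12 → 16
16 → 7
11 → 8
8 → 5

Visit order: 11, 1, 4, 3, 10, 14, 9, 2, 13, 15, 17, 18, 6, 12, 16, 7, 8, 5

6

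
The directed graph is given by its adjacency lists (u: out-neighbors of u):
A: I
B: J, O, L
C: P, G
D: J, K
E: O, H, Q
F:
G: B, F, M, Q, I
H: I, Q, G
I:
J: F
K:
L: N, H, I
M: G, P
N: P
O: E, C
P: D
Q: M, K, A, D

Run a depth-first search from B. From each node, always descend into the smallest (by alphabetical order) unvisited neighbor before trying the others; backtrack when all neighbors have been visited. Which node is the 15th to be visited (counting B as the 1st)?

O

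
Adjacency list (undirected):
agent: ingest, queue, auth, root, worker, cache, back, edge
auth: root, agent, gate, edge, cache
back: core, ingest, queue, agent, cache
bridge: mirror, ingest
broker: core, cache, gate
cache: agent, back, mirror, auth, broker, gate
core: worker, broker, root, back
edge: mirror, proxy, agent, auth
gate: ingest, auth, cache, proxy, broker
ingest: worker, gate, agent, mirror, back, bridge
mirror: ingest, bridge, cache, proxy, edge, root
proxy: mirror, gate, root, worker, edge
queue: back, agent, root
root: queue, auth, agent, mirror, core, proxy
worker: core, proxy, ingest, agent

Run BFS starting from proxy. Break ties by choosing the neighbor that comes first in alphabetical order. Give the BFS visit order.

proxy, edge, gate, mirror, root, worker, agent, auth, broker, cache, ingest, bridge, core, queue, back

Visit proxy; enqueue edge, gate, mirror, root, worker → queue [edge, gate, mirror, root, worker]
Visit edge; enqueue agent, auth → queue [gate, mirror, root, worker, agent, auth]
Visit gate; enqueue broker, cache, ingest → queue [mirror, root, worker, agent, auth, broker, cache, ingest]
Visit mirror; enqueue bridge → queue [root, worker, agent, auth, broker, cache, ingest, bridge]
Visit root; enqueue core, queue → queue [worker, agent, auth, broker, cache, ingest, bridge, core, queue]
Visit worker → queue [agent, auth, broker, cache, ingest, bridge, core, queue]
Visit agent; enqueue back → queue [auth, broker, cache, ingest, bridge, core, queue, back]
Visit auth → queue [broker, cache, ingest, bridge, core, queue, back]
Visit broker → queue [cache, ingest, bridge, core, queue, back]
Visit cache → queue [ingest, bridge, core, queue, back]
Visit ingest → queue [bridge, core, queue, back]
Visit bridge → queue [core, queue, back]
Visit core → queue [queue, back]
Visit queue → queue [back]
Visit back → queue []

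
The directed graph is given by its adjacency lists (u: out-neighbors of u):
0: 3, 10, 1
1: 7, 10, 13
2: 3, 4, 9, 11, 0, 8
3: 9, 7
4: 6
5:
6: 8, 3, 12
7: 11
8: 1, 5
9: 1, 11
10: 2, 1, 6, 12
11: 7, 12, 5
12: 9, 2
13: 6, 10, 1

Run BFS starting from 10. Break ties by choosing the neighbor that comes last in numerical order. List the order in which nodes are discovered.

Visit 10; enqueue 12, 6, 2, 1 → queue [12, 6, 2, 1]
Visit 12; enqueue 9 → queue [6, 2, 1, 9]
Visit 6; enqueue 8, 3 → queue [2, 1, 9, 8, 3]
Visit 2; enqueue 11, 4, 0 → queue [1, 9, 8, 3, 11, 4, 0]
Visit 1; enqueue 13, 7 → queue [9, 8, 3, 11, 4, 0, 13, 7]
Visit 9 → queue [8, 3, 11, 4, 0, 13, 7]
Visit 8; enqueue 5 → queue [3, 11, 4, 0, 13, 7, 5]
Visit 3 → queue [11, 4, 0, 13, 7, 5]
Visit 11 → queue [4, 0, 13, 7, 5]
Visit 4 → queue [0, 13, 7, 5]
Visit 0 → queue [13, 7, 5]
Visit 13 → queue [7, 5]
Visit 7 → queue [5]
Visit 5 → queue []

10 → 12 → 6 → 2 → 1 → 9 → 8 → 3 → 11 → 4 → 0 → 13 → 7 → 5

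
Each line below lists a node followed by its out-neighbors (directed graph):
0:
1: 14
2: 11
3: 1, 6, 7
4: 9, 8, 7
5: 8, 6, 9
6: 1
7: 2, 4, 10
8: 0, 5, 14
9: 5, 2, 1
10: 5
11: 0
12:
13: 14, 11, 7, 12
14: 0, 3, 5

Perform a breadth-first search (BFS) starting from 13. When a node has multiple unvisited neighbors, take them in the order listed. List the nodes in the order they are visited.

Visit 13; enqueue 14, 11, 7, 12 → queue [14, 11, 7, 12]
Visit 14; enqueue 0, 3, 5 → queue [11, 7, 12, 0, 3, 5]
Visit 11 → queue [7, 12, 0, 3, 5]
Visit 7; enqueue 2, 4, 10 → queue [12, 0, 3, 5, 2, 4, 10]
Visit 12 → queue [0, 3, 5, 2, 4, 10]
Visit 0 → queue [3, 5, 2, 4, 10]
Visit 3; enqueue 1, 6 → queue [5, 2, 4, 10, 1, 6]
Visit 5; enqueue 8, 9 → queue [2, 4, 10, 1, 6, 8, 9]
Visit 2 → queue [4, 10, 1, 6, 8, 9]
Visit 4 → queue [10, 1, 6, 8, 9]
Visit 10 → queue [1, 6, 8, 9]
Visit 1 → queue [6, 8, 9]
Visit 6 → queue [8, 9]
Visit 8 → queue [9]
Visit 9 → queue []

13 → 14 → 11 → 7 → 12 → 0 → 3 → 5 → 2 → 4 → 10 → 1 → 6 → 8 → 9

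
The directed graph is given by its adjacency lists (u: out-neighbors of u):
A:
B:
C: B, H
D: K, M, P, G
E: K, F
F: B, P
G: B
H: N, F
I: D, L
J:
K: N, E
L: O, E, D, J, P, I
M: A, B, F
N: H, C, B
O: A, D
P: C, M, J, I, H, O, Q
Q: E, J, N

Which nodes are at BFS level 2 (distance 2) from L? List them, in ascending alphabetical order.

A, C, F, G, H, K, M, Q

Level 0: L
Level 1: D, E, I, J, O, P
Level 2: A, C, F, G, H, K, M, Q
Level 3: B, N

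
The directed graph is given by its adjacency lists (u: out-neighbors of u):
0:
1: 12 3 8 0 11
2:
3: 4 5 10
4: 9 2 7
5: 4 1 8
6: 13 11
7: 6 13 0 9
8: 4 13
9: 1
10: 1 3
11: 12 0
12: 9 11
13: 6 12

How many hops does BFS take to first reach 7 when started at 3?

Level 0: 3
Level 1: 4, 5, 10
Level 2: 1, 2, 7, 8, 9
Level 3: 0, 6, 11, 12, 13
7 first appears at level 2.

2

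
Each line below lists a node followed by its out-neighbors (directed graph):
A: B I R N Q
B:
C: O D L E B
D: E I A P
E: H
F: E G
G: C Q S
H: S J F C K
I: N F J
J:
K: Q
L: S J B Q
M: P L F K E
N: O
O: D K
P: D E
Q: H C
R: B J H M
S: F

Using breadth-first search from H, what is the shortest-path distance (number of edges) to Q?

Level 0: H
Level 1: C, F, J, K, S
Level 2: B, D, E, G, L, O, Q
Level 3: A, I, P
Level 4: N, R
Level 5: M
Q first appears at level 2.

2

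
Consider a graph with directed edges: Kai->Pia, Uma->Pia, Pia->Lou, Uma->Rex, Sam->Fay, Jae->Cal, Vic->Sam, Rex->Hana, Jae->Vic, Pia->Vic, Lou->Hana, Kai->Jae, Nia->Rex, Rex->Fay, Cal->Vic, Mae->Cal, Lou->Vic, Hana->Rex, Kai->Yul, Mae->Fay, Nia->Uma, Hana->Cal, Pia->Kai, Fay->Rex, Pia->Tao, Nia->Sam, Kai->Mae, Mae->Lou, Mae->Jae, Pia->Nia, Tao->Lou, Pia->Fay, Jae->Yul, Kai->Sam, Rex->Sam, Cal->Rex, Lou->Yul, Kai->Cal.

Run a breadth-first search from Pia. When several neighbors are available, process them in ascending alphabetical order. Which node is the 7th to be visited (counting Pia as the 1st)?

Vic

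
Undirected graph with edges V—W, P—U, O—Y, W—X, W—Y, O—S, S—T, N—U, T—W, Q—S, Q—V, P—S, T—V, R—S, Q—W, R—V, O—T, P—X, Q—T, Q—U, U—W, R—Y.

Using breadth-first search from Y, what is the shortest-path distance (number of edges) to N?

3

Level 0: Y
Level 1: O, R, W
Level 2: Q, S, T, U, V, X
Level 3: N, P
N first appears at level 3.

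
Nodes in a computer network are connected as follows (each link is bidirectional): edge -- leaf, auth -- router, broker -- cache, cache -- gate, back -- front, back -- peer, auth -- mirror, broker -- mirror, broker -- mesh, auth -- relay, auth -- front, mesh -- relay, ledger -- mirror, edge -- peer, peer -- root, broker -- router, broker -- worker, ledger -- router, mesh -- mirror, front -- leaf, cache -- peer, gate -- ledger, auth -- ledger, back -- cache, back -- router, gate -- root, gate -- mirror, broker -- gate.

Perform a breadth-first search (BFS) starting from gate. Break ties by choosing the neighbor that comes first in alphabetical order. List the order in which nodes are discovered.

Visit gate; enqueue broker, cache, ledger, mirror, root → queue [broker, cache, ledger, mirror, root]
Visit broker; enqueue mesh, router, worker → queue [cache, ledger, mirror, root, mesh, router, worker]
Visit cache; enqueue back, peer → queue [ledger, mirror, root, mesh, router, worker, back, peer]
Visit ledger; enqueue auth → queue [mirror, root, mesh, router, worker, back, peer, auth]
Visit mirror → queue [root, mesh, router, worker, back, peer, auth]
Visit root → queue [mesh, router, worker, back, peer, auth]
Visit mesh; enqueue relay → queue [router, worker, back, peer, auth, relay]
Visit router → queue [worker, back, peer, auth, relay]
Visit worker → queue [back, peer, auth, relay]
Visit back; enqueue front → queue [peer, auth, relay, front]
Visit peer; enqueue edge → queue [auth, relay, front, edge]
Visit auth → queue [relay, front, edge]
Visit relay → queue [front, edge]
Visit front; enqueue leaf → queue [edge, leaf]
Visit edge → queue [leaf]
Visit leaf → queue []

gate broker cache ledger mirror root mesh router worker back peer auth relay front edge leaf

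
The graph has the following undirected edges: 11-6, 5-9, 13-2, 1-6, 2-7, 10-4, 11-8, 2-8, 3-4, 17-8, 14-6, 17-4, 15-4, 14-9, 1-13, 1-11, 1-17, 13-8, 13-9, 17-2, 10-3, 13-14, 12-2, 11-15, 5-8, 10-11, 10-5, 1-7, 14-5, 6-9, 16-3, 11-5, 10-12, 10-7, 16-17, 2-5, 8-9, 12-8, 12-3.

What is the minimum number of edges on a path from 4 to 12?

2

Level 0: 4
Level 1: 3, 10, 15, 17
Level 2: 1, 2, 5, 7, 8, 11, 12, 16
Level 3: 6, 9, 13, 14
12 first appears at level 2.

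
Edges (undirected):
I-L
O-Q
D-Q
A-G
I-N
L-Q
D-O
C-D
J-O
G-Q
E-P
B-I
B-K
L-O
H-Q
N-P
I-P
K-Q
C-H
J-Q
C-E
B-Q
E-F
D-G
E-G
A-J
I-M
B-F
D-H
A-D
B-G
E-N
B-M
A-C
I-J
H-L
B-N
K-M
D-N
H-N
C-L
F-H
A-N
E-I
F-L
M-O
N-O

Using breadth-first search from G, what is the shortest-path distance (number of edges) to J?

2

Level 0: G
Level 1: A, B, D, E, Q
Level 2: C, F, H, I, J, K, L, M, N, O, P
J first appears at level 2.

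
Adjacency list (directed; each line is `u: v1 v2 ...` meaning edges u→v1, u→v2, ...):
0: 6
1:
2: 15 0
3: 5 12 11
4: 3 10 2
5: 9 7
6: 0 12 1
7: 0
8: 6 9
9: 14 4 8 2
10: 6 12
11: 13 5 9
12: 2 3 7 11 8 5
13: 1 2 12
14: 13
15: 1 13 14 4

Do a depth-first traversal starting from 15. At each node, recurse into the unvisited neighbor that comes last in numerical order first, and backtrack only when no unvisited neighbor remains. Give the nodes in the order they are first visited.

15 -> 14 -> 13 -> 12 -> 11 -> 9 -> 8 -> 6 -> 1 -> 0 -> 4 -> 10 -> 3 -> 5 -> 7 -> 2

Visit 15
15 → 14
14 → 13
13 → 12
12 → 11
11 → 9
9 → 8
8 → 6
6 → 1
6 → 0
9 → 4
4 → 10
4 → 3
3 → 5
5 → 7
4 → 2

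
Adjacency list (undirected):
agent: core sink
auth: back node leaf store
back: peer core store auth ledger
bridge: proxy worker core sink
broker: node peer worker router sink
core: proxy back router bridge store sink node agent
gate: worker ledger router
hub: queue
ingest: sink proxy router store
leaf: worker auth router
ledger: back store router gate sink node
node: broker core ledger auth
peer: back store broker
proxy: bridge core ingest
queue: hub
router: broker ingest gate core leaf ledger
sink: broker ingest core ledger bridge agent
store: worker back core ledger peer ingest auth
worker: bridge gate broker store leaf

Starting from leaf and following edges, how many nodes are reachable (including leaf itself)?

BFS from leaf visits: leaf, worker, auth, router, bridge, gate, broker, store, back, node, ingest, core, ledger, proxy, sink, peer, agent
Reachable nodes: 17 of 19 total.

17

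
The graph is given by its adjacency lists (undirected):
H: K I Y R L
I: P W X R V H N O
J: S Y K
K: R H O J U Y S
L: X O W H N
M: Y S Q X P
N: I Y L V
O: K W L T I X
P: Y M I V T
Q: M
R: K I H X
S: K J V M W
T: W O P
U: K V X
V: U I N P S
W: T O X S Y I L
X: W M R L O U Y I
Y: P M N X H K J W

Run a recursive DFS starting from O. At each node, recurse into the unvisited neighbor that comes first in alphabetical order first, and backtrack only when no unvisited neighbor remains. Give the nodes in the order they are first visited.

O, I, H, K, J, S, M, P, T, W, L, N, V, U, X, R, Y, Q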